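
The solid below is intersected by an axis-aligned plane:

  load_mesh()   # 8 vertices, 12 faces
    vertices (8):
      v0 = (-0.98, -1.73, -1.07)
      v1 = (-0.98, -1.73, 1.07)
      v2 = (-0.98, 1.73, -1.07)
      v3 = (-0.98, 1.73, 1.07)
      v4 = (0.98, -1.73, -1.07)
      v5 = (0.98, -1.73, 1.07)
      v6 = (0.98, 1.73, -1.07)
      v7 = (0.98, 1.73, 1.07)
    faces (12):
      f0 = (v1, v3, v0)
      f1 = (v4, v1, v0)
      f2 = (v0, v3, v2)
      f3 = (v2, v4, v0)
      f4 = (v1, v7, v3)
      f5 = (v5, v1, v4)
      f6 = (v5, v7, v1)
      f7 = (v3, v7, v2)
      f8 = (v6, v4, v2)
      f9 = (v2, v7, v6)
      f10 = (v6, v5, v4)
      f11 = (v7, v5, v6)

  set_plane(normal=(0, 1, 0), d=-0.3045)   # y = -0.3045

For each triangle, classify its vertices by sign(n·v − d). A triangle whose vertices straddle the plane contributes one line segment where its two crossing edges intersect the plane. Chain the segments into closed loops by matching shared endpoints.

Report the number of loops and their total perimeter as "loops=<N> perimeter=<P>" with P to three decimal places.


loops=1 perimeter=8.200

Straddling triangles (8 of 12):
  (v1,v3,v0) [-+-] → (-0.98, -0.3045, 1.07)–(-0.98, -0.3045, -0.188332)  len=1.2583
  (v0,v3,v2) [-++] → (-0.98, -0.3045, -0.188332)–(-0.98, -0.3045, -1.07)  len=0.8817
  (v2,v4,v0) [+--] → (0.172491, -0.3045, -1.07)–(-0.98, -0.3045, -1.07)  len=1.1525
  (v1,v7,v3) [-++] → (-0.172491, -0.3045, 1.07)–(-0.98, -0.3045, 1.07)  len=0.8075
  (v5,v7,v1) [-+-] → (0.98, -0.3045, 1.07)–(-0.172491, -0.3045, 1.07)  len=1.1525
  (v6,v4,v2) [+-+] → (0.98, -0.3045, -1.07)–(0.172491, -0.3045, -1.07)  len=0.8075
  (v6,v5,v4) [+--] → (0.98, -0.3045, 0.188332)–(0.98, -0.3045, -1.07)  len=1.2583
  (v7,v5,v6) [+-+] → (0.98, -0.3045, 1.07)–(0.98, -0.3045, 0.188332)  len=0.8817

Chained into 1 loop(s):
  loop 1: 8 segments, perimeter = 8.2000
Total perimeter = 8.200


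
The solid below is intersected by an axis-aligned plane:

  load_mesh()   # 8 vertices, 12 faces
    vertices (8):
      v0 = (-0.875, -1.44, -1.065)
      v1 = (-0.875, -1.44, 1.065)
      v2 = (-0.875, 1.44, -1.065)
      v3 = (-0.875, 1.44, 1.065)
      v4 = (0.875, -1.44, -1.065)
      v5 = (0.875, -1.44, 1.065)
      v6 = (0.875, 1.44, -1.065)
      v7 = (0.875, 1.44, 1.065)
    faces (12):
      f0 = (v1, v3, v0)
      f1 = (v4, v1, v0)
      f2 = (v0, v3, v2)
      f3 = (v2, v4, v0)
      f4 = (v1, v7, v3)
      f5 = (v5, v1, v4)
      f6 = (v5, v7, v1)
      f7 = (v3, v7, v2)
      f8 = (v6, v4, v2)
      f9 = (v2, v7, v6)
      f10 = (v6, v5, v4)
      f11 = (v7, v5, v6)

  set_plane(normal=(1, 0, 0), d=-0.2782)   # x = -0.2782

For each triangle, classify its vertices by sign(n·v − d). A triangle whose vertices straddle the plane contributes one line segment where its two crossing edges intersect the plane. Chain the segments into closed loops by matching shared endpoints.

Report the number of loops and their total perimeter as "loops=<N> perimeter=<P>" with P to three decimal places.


Straddling triangles (8 of 12):
  (v4,v1,v0) [+--] → (-0.2782, -1.44, 0.338609)–(-0.2782, -1.44, -1.065)  len=1.4036
  (v2,v4,v0) [-+-] → (-0.2782, 0.457838, -1.065)–(-0.2782, -1.44, -1.065)  len=1.8978
  (v1,v7,v3) [-+-] → (-0.2782, -0.457838, 1.065)–(-0.2782, 1.44, 1.065)  len=1.8978
  (v5,v1,v4) [+-+] → (-0.2782, -1.44, 1.065)–(-0.2782, -1.44, 0.338609)  len=0.7264
  (v5,v7,v1) [++-] → (-0.2782, -0.457838, 1.065)–(-0.2782, -1.44, 1.065)  len=0.9822
  (v3,v7,v2) [-+-] → (-0.2782, 1.44, 1.065)–(-0.2782, 1.44, -0.338609)  len=1.4036
  (v6,v4,v2) [++-] → (-0.2782, 0.457838, -1.065)–(-0.2782, 1.44, -1.065)  len=0.9822
  (v2,v7,v6) [-++] → (-0.2782, 1.44, -0.338609)–(-0.2782, 1.44, -1.065)  len=0.7264

Chained into 1 loop(s):
  loop 1: 8 segments, perimeter = 10.0200
Total perimeter = 10.020

loops=1 perimeter=10.020


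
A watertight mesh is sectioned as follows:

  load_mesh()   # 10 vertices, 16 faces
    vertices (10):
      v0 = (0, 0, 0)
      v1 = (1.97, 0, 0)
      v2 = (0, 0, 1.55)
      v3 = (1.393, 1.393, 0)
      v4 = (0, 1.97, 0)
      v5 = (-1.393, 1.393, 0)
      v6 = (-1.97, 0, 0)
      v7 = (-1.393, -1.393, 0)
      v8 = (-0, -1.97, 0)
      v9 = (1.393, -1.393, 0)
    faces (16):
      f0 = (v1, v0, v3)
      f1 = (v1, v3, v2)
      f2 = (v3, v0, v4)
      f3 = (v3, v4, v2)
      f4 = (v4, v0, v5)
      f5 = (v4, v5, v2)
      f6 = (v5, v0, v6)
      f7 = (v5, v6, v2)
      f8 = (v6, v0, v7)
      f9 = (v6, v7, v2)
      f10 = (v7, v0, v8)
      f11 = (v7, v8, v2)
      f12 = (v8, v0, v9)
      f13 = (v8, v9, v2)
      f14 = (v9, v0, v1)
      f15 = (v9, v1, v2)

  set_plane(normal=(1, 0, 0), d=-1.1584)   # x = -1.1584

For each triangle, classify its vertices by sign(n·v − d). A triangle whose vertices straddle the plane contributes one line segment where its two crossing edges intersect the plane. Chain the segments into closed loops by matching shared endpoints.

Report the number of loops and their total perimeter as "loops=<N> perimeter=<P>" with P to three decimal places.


loops=1 perimeter=6.261

Straddling triangles (8 of 16):
  (v4,v0,v5) [++-] → (-1.1584, 1.1584, 0)–(-1.1584, 1.49017, 0)  len=0.3318
  (v4,v5,v2) [+-+] → (-1.1584, 1.49017, 0)–(-1.1584, 1.1584, 0.261041)  len=0.4222
  (v5,v0,v6) [-+-] → (-1.1584, 1.1584, 0)–(-1.1584, 0, 0)  len=1.1584
  (v5,v6,v2) [--+] → (-1.1584, 0, 0.638569)–(-1.1584, 1.1584, 0.261041)  len=1.2184
  (v6,v0,v7) [-+-] → (-1.1584, 0, 0)–(-1.1584, -1.1584, 0)  len=1.1584
  (v6,v7,v2) [--+] → (-1.1584, -1.1584, 0.261041)–(-1.1584, 0, 0.638569)  len=1.2184
  (v7,v0,v8) [-++] → (-1.1584, -1.1584, 0)–(-1.1584, -1.49017, 0)  len=0.3318
  (v7,v8,v2) [-++] → (-1.1584, -1.49017, 0)–(-1.1584, -1.1584, 0.261041)  len=0.4222

Chained into 1 loop(s):
  loop 1: 8 segments, perimeter = 6.2614
Total perimeter = 6.261


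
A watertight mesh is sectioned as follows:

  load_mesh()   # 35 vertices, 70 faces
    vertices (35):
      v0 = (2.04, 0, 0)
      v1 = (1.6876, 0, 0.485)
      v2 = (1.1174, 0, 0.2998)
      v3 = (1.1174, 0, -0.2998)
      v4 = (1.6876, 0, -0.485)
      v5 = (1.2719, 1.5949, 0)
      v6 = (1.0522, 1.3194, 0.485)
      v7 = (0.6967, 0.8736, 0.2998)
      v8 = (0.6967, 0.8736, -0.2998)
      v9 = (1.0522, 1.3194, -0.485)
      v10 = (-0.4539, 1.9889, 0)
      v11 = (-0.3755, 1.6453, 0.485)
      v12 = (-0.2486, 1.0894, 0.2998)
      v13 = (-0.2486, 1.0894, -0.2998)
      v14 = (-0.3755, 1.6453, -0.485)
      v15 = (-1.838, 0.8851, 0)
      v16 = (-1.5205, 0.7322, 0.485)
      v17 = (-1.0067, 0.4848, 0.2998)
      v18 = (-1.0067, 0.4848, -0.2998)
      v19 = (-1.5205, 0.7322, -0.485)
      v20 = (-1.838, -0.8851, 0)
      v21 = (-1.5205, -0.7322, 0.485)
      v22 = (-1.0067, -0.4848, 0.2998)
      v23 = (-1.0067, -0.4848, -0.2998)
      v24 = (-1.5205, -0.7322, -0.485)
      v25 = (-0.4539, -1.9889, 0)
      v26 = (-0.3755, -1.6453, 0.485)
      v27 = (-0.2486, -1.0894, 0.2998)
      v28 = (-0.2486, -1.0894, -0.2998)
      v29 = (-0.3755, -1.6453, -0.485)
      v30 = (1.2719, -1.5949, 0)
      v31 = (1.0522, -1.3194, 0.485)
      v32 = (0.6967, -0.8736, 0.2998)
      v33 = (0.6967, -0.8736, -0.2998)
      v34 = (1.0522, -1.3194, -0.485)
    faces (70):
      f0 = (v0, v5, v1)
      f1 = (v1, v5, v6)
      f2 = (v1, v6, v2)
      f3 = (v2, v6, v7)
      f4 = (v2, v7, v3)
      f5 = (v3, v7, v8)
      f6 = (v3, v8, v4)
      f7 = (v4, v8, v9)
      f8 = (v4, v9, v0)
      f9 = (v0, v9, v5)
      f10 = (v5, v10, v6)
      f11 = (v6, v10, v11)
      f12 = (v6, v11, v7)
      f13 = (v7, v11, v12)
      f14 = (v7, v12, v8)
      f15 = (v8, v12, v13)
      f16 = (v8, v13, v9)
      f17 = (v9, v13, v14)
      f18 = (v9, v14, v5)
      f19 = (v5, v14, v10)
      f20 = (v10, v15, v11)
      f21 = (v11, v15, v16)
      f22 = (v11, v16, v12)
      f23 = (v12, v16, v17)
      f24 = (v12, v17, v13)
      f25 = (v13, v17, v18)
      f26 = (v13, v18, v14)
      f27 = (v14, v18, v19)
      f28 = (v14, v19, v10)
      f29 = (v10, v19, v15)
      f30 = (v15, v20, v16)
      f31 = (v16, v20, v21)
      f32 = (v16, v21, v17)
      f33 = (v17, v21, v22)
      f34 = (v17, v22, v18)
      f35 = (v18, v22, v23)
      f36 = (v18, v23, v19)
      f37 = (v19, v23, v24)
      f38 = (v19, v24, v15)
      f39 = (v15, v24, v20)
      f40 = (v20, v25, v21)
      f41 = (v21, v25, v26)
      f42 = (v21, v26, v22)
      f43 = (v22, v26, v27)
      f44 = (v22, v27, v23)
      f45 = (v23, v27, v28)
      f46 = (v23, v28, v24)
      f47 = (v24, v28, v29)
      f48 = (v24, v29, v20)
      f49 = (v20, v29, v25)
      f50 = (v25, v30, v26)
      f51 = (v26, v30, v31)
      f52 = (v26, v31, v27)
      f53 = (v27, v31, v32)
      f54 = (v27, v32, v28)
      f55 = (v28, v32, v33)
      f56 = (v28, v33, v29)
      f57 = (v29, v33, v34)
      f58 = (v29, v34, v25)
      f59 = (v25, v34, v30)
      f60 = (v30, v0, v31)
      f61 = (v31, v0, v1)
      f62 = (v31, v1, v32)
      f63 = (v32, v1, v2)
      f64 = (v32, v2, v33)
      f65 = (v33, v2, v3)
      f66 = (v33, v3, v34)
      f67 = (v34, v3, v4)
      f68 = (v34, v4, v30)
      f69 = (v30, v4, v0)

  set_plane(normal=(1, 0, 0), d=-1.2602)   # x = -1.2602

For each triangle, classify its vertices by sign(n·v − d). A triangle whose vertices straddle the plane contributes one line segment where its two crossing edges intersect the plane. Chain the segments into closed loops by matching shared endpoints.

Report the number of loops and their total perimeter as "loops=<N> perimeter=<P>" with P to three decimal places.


loops=1 perimeter=6.341

Straddling triangles (18 of 70):
  (v10,v15,v11) [+-+] → (-1.2602, 1.34589, 0)–(-1.2602, 1.18544, 0.191612)  len=0.2499
  (v11,v15,v16) [+--] → (-1.2602, 1.18544, 0.191612)–(-1.2602, 0.939781, 0.485)  len=0.3827
  (v11,v16,v12) [+-+] → (-1.2602, 0.939781, 0.485)–(-1.2602, 0.805303, 0.447098)  len=0.1397
  (v12,v16,v17) [+-+] → (-1.2602, 0.805303, 0.447098)–(-1.2602, 0.606863, 0.391174)  len=0.2062
  (v14,v18,v19) [++-] → (-1.2602, 0.606863, -0.391174)–(-1.2602, 0.939781, -0.485)  len=0.3459
  (v14,v19,v10) [+-+] → (-1.2602, 0.939781, -0.485)–(-1.2602, 1.03889, -0.366637)  len=0.1544
  (v10,v19,v15) [+--] → (-1.2602, 1.03889, -0.366637)–(-1.2602, 1.34589, 0)  len=0.4782
  (v16,v21,v17) [--+] → (-1.2602, -0.115647, 0.391174)–(-1.2602, 0.606863, 0.391174)  len=0.7225
  (v17,v21,v22) [+-+] → (-1.2602, -0.115647, 0.391174)–(-1.2602, -0.606863, 0.391174)  len=0.4912
  (v18,v23,v19) [++-] → (-1.2602, 0.115647, -0.391174)–(-1.2602, 0.606863, -0.391174)  len=0.4912
  (v19,v23,v24) [-+-] → (-1.2602, 0.115647, -0.391174)–(-1.2602, -0.606863, -0.391174)  len=0.7225
  (v20,v25,v21) [-+-] → (-1.2602, -1.34589, 0)–(-1.2602, -1.03889, 0.366637)  len=0.4782
  (v21,v25,v26) [-++] → (-1.2602, -1.03889, 0.366637)–(-1.2602, -0.939781, 0.485)  len=0.1544
  (v21,v26,v22) [-++] → (-1.2602, -0.939781, 0.485)–(-1.2602, -0.606863, 0.391174)  len=0.3459
  (v23,v28,v24) [++-] → (-1.2602, -0.805303, -0.447098)–(-1.2602, -0.606863, -0.391174)  len=0.2062
  (v24,v28,v29) [-++] → (-1.2602, -0.805303, -0.447098)–(-1.2602, -0.939781, -0.485)  len=0.1397
  (v24,v29,v20) [-+-] → (-1.2602, -0.939781, -0.485)–(-1.2602, -1.18544, -0.191612)  len=0.3827
  (v20,v29,v25) [-++] → (-1.2602, -1.18544, -0.191612)–(-1.2602, -1.34589, 0)  len=0.2499

Chained into 1 loop(s):
  loop 1: 18 segments, perimeter = 6.3413
Total perimeter = 6.341


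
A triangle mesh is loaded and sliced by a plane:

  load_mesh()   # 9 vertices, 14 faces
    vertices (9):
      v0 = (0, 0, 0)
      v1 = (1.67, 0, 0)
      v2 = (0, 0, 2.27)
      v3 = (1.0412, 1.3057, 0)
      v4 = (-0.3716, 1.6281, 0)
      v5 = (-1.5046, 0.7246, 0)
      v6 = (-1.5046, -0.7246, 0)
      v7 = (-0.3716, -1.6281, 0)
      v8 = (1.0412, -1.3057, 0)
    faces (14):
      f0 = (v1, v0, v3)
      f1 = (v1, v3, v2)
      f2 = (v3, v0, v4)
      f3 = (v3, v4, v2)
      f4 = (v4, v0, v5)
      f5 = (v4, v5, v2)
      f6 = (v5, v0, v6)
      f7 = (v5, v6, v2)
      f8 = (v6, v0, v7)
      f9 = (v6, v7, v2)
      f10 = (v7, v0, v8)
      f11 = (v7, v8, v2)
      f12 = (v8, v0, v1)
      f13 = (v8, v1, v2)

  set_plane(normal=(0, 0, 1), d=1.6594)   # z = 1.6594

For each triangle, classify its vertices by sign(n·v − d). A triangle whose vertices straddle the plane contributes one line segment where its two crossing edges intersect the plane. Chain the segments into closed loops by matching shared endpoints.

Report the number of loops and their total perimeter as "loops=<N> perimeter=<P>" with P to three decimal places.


loops=1 perimeter=2.729

Straddling triangles (7 of 14):
  (v1,v3,v2) [--+] → (0.280069, 0.351216, 1.6594)–(0.449208, 0, 1.6594)  len=0.3898
  (v3,v4,v2) [--+] → (-0.0999555, 0.437937, 1.6594)–(0.280069, 0.351216, 1.6594)  len=0.3898
  (v4,v5,v2) [--+] → (-0.404718, 0.194908, 1.6594)–(-0.0999555, 0.437937, 1.6594)  len=0.3898
  (v5,v6,v2) [--+] → (-0.404718, -0.194908, 1.6594)–(-0.404718, 0.194908, 1.6594)  len=0.3898
  (v6,v7,v2) [--+] → (-0.0999555, -0.437937, 1.6594)–(-0.404718, -0.194908, 1.6594)  len=0.3898
  (v7,v8,v2) [--+] → (0.280069, -0.351216, 1.6594)–(-0.0999555, -0.437937, 1.6594)  len=0.3898
  (v8,v1,v2) [--+] → (0.449208, 0, 1.6594)–(0.280069, -0.351216, 1.6594)  len=0.3898

Chained into 1 loop(s):
  loop 1: 7 segments, perimeter = 2.7286
Total perimeter = 2.729


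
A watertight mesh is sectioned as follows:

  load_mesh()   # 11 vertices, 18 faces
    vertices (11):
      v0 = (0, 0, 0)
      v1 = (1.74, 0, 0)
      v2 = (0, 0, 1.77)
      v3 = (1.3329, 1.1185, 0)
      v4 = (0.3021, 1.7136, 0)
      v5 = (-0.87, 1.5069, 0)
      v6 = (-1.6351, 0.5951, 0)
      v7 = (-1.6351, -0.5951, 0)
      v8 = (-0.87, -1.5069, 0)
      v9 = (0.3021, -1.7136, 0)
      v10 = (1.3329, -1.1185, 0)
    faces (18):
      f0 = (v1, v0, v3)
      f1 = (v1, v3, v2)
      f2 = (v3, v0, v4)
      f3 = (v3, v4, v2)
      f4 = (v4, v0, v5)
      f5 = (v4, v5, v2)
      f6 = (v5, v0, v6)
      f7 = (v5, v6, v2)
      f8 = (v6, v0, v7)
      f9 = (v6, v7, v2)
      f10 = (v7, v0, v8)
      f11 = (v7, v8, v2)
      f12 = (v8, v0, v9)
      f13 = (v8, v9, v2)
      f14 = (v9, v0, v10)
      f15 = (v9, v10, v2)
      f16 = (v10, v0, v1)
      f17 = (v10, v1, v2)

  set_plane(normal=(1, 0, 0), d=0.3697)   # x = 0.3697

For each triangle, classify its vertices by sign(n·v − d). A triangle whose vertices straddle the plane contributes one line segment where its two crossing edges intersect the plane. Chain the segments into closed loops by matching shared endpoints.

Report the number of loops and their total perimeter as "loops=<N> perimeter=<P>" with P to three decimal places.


Straddling triangles (8 of 18):
  (v1,v0,v3) [+-+] → (0.3697, 0, 0)–(0.3697, 0.310233, 0)  len=0.3102
  (v1,v3,v2) [++-] → (0.3697, 0.310233, 1.27906)–(0.3697, 0, 1.39393)  len=0.3308
  (v3,v0,v4) [+--] → (0.3697, 0.310233, 0)–(0.3697, 1.67457, 0)  len=1.3643
  (v3,v4,v2) [+--] → (0.3697, 1.67457, 0)–(0.3697, 0.310233, 1.27906)  len=1.8701
  (v9,v0,v10) [--+] → (0.3697, -0.310233, 0)–(0.3697, -1.67457, 0)  len=1.3643
  (v9,v10,v2) [-+-] → (0.3697, -1.67457, 0)–(0.3697, -0.310233, 1.27906)  len=1.8701
  (v10,v0,v1) [+-+] → (0.3697, -0.310233, 0)–(0.3697, 0, 0)  len=0.3102
  (v10,v1,v2) [++-] → (0.3697, 0, 1.39393)–(0.3697, -0.310233, 1.27906)  len=0.3308

Chained into 1 loop(s):
  loop 1: 8 segments, perimeter = 7.7511
Total perimeter = 7.751

loops=1 perimeter=7.751


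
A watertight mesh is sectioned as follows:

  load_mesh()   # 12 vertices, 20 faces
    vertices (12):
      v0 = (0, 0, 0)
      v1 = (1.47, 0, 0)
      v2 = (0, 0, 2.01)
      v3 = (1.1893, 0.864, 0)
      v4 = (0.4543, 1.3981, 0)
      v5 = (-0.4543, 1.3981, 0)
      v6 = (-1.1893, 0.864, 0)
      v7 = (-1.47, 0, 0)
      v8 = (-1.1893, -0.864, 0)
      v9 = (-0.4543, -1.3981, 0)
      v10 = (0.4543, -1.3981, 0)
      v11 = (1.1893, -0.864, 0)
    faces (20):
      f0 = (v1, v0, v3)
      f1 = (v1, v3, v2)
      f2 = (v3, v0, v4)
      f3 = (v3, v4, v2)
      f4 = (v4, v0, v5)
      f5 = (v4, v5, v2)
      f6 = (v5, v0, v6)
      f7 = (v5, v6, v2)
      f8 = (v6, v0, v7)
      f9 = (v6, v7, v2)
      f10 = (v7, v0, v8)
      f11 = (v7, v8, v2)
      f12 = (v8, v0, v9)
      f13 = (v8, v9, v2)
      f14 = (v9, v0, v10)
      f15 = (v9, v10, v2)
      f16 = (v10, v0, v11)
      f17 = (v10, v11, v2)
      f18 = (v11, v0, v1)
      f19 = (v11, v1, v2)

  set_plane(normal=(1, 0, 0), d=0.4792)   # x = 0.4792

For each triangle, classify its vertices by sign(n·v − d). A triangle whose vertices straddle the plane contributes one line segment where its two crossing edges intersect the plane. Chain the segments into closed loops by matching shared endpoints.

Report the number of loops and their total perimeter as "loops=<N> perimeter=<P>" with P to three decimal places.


Straddling triangles (8 of 20):
  (v1,v0,v3) [+-+] → (0.4792, 0, 0)–(0.4792, 0.348128, 0)  len=0.3481
  (v1,v3,v2) [++-] → (0.4792, 0.348128, 1.20012)–(0.4792, 0, 1.35477)  len=0.3809
  (v3,v0,v4) [+--] → (0.4792, 0.348128, 0)–(0.4792, 1.38001, 0)  len=1.0319
  (v3,v4,v2) [+--] → (0.4792, 1.38001, 0)–(0.4792, 0.348128, 1.20012)  len=1.5827
  (v10,v0,v11) [--+] → (0.4792, -0.348128, 0)–(0.4792, -1.38001, 0)  len=1.0319
  (v10,v11,v2) [-+-] → (0.4792, -1.38001, 0)–(0.4792, -0.348128, 1.20012)  len=1.5827
  (v11,v0,v1) [+-+] → (0.4792, -0.348128, 0)–(0.4792, 0, 0)  len=0.3481
  (v11,v1,v2) [++-] → (0.4792, 0, 1.35477)–(0.4792, -0.348128, 1.20012)  len=0.3809

Chained into 1 loop(s):
  loop 1: 8 segments, perimeter = 6.6874
Total perimeter = 6.687

loops=1 perimeter=6.687


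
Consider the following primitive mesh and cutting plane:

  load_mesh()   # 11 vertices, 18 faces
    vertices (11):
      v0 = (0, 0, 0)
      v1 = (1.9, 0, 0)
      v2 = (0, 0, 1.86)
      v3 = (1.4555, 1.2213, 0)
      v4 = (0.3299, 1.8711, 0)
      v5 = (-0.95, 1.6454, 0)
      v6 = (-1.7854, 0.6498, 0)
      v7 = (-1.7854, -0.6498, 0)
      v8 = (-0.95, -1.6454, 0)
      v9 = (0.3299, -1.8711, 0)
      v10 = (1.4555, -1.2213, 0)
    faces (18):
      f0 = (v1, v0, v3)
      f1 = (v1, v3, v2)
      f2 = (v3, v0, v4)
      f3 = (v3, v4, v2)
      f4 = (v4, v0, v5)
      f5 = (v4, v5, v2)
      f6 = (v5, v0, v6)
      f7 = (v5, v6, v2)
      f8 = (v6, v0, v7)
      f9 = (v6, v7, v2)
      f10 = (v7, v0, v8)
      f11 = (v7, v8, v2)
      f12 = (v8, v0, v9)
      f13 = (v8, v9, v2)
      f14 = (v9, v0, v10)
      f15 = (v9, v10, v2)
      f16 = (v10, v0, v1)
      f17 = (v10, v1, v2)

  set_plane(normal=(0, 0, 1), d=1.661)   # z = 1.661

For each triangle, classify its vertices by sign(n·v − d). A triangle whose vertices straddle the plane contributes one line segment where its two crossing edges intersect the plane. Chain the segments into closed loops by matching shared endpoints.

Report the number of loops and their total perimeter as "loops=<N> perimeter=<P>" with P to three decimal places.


loops=1 perimeter=1.251

Straddling triangles (9 of 18):
  (v1,v3,v2) [--+] → (0.155723, 0.130666, 1.661)–(0.20328, 0, 1.661)  len=0.1391
  (v3,v4,v2) [--+] → (0.0352958, 0.200188, 1.661)–(0.155723, 0.130666, 1.661)  len=0.1391
  (v4,v5,v2) [--+] → (-0.10164, 0.17604, 1.661)–(0.0352958, 0.200188, 1.661)  len=0.1390
  (v5,v6,v2) [--+] → (-0.191019, 0.0695216, 1.661)–(-0.10164, 0.17604, 1.661)  len=0.1390
  (v6,v7,v2) [--+] → (-0.191019, -0.0695216, 1.661)–(-0.191019, 0.0695216, 1.661)  len=0.1390
  (v7,v8,v2) [--+] → (-0.10164, -0.17604, 1.661)–(-0.191019, -0.0695216, 1.661)  len=0.1390
  (v8,v9,v2) [--+] → (0.0352958, -0.200188, 1.661)–(-0.10164, -0.17604, 1.661)  len=0.1390
  (v9,v10,v2) [--+] → (0.155723, -0.130666, 1.661)–(0.0352958, -0.200188, 1.661)  len=0.1391
  (v10,v1,v2) [--+] → (0.20328, 0, 1.661)–(0.155723, -0.130666, 1.661)  len=0.1391

Chained into 1 loop(s):
  loop 1: 9 segments, perimeter = 1.2514
Total perimeter = 1.251


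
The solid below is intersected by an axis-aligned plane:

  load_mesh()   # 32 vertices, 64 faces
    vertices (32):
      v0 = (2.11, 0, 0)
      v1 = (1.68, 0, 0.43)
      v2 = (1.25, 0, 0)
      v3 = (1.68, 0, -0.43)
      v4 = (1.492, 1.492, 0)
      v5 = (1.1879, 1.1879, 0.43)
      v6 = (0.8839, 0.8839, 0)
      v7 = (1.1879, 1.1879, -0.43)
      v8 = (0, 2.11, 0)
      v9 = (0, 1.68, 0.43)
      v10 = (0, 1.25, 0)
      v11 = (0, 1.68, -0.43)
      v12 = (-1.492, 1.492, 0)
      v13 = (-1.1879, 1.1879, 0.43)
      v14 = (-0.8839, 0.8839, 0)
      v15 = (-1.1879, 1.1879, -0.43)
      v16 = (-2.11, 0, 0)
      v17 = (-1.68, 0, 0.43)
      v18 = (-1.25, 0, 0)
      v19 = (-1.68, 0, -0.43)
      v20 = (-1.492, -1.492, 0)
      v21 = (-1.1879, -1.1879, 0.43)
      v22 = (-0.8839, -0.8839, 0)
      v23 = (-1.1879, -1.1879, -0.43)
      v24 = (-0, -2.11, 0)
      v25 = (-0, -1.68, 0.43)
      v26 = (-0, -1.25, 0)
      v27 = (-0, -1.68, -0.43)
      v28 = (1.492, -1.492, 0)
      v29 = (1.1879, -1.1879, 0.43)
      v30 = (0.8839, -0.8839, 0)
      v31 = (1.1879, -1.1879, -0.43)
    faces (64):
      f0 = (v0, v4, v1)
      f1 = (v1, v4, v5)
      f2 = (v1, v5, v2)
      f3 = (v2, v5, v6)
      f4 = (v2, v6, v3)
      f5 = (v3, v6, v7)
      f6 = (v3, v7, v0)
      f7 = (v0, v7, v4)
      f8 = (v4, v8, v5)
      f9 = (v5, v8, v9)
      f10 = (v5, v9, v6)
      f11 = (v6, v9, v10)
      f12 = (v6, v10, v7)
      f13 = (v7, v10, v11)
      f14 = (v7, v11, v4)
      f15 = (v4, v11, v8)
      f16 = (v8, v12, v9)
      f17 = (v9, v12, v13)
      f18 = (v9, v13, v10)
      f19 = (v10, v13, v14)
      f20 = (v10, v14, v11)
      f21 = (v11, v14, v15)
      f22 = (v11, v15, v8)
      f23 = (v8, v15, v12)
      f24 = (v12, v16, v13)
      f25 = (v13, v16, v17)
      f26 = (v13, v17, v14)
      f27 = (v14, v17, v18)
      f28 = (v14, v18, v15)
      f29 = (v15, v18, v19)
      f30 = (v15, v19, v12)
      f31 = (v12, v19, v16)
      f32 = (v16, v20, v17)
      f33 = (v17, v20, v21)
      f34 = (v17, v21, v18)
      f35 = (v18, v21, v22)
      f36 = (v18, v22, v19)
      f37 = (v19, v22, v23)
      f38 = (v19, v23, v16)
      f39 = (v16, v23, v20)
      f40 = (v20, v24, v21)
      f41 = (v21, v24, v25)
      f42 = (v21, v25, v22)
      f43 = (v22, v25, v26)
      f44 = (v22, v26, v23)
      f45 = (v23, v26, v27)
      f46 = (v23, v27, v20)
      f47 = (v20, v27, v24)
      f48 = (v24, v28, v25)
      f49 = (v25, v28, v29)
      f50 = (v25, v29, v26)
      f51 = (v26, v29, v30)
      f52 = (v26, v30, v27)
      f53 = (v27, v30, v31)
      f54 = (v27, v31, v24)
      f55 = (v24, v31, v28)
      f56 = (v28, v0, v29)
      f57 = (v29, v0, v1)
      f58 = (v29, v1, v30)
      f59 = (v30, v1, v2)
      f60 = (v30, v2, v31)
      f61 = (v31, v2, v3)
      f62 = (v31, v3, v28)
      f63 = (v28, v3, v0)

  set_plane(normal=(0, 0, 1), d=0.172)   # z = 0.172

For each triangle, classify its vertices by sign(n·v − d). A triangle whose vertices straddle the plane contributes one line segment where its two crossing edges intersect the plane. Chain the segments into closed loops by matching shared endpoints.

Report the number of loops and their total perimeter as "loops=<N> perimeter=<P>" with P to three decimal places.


loops=2 perimeter=20.573

Straddling triangles (32 of 64):
  (v0,v4,v1) [--+] → (1.5672, 0.8952, 0.172)–(1.938, 0, 0.172)  len=0.9690
  (v1,v4,v5) [+-+] → (1.5672, 0.8952, 0.172)–(1.37036, 1.37036, 0.172)  len=0.5143
  (v1,v5,v2) [++-] → (1.22516, 0.47516, 0.172)–(1.422, 0, 0.172)  len=0.5143
  (v2,v5,v6) [-+-] → (1.22516, 0.47516, 0.172)–(1.0055, 1.0055, 0.172)  len=0.5740
  (v4,v8,v5) [--+] → (0.47516, 1.74116, 0.172)–(1.37036, 1.37036, 0.172)  len=0.9690
  (v5,v8,v9) [+-+] → (0.47516, 1.74116, 0.172)–(0, 1.938, 0.172)  len=0.5143
  (v5,v9,v6) [++-] → (0.53034, 1.20234, 0.172)–(1.0055, 1.0055, 0.172)  len=0.5143
  (v6,v9,v10) [-+-] → (0.53034, 1.20234, 0.172)–(0, 1.422, 0.172)  len=0.5740
  (v8,v12,v9) [--+] → (-0.8952, 1.5672, 0.172)–(0, 1.938, 0.172)  len=0.9690
  (v9,v12,v13) [+-+] → (-0.8952, 1.5672, 0.172)–(-1.37036, 1.37036, 0.172)  len=0.5143
  (v9,v13,v10) [++-] → (-0.47516, 1.22516, 0.172)–(0, 1.422, 0.172)  len=0.5143
  (v10,v13,v14) [-+-] → (-0.47516, 1.22516, 0.172)–(-1.0055, 1.0055, 0.172)  len=0.5740
  (v12,v16,v13) [--+] → (-1.74116, 0.47516, 0.172)–(-1.37036, 1.37036, 0.172)  len=0.9690
  (v13,v16,v17) [+-+] → (-1.74116, 0.47516, 0.172)–(-1.938, 0, 0.172)  len=0.5143
  (v13,v17,v14) [++-] → (-1.20234, 0.53034, 0.172)–(-1.0055, 1.0055, 0.172)  len=0.5143
  (v14,v17,v18) [-+-] → (-1.20234, 0.53034, 0.172)–(-1.422, 0, 0.172)  len=0.5740
  (v16,v20,v17) [--+] → (-1.5672, -0.8952, 0.172)–(-1.938, 0, 0.172)  len=0.9690
  (v17,v20,v21) [+-+] → (-1.5672, -0.8952, 0.172)–(-1.37036, -1.37036, 0.172)  len=0.5143
  (v17,v21,v18) [++-] → (-1.22516, -0.47516, 0.172)–(-1.422, 0, 0.172)  len=0.5143
  (v18,v21,v22) [-+-] → (-1.22516, -0.47516, 0.172)–(-1.0055, -1.0055, 0.172)  len=0.5740
  (v20,v24,v21) [--+] → (-0.47516, -1.74116, 0.172)–(-1.37036, -1.37036, 0.172)  len=0.9690
  (v21,v24,v25) [+-+] → (-0.47516, -1.74116, 0.172)–(0, -1.938, 0.172)  len=0.5143
  (v21,v25,v22) [++-] → (-0.53034, -1.20234, 0.172)–(-1.0055, -1.0055, 0.172)  len=0.5143
  (v22,v25,v26) [-+-] → (-0.53034, -1.20234, 0.172)–(0, -1.422, 0.172)  len=0.5740
  (v24,v28,v25) [--+] → (0.8952, -1.5672, 0.172)–(0, -1.938, 0.172)  len=0.9690
  (v25,v28,v29) [+-+] → (0.8952, -1.5672, 0.172)–(1.37036, -1.37036, 0.172)  len=0.5143
  (v25,v29,v26) [++-] → (0.47516, -1.22516, 0.172)–(0, -1.422, 0.172)  len=0.5143
  (v26,v29,v30) [-+-] → (0.47516, -1.22516, 0.172)–(1.0055, -1.0055, 0.172)  len=0.5740
  (v28,v0,v29) [--+] → (1.74116, -0.47516, 0.172)–(1.37036, -1.37036, 0.172)  len=0.9690
  (v29,v0,v1) [+-+] → (1.74116, -0.47516, 0.172)–(1.938, 0, 0.172)  len=0.5143
  (v29,v1,v30) [++-] → (1.20234, -0.53034, 0.172)–(1.0055, -1.0055, 0.172)  len=0.5143
  (v30,v1,v2) [-+-] → (1.20234, -0.53034, 0.172)–(1.422, 0, 0.172)  len=0.5740

Chained into 2 loop(s):
  loop 1: 16 segments, perimeter = 11.8662
  loop 2: 16 segments, perimeter = 8.7068
Total perimeter = 20.573


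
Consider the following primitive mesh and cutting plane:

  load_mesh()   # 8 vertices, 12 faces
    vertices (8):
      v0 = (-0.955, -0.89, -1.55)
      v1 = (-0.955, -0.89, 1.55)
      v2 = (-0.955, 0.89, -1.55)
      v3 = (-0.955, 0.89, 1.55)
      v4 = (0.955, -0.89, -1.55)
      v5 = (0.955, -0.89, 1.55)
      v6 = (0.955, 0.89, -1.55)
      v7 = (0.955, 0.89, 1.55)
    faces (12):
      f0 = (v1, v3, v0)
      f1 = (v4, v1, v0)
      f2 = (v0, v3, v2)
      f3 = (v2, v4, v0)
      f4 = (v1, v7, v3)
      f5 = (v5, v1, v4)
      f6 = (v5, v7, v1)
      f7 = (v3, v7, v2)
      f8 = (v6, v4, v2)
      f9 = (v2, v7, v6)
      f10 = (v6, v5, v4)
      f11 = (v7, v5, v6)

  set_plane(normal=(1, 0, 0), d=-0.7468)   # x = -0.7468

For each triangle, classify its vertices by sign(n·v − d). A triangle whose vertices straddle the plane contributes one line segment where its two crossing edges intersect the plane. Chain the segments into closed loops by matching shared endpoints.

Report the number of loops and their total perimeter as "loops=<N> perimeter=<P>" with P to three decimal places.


Straddling triangles (8 of 12):
  (v4,v1,v0) [+--] → (-0.7468, -0.89, 1.21208)–(-0.7468, -0.89, -1.55)  len=2.7621
  (v2,v4,v0) [-+-] → (-0.7468, 0.695971, -1.55)–(-0.7468, -0.89, -1.55)  len=1.5860
  (v1,v7,v3) [-+-] → (-0.7468, -0.695971, 1.55)–(-0.7468, 0.89, 1.55)  len=1.5860
  (v5,v1,v4) [+-+] → (-0.7468, -0.89, 1.55)–(-0.7468, -0.89, 1.21208)  len=0.3379
  (v5,v7,v1) [++-] → (-0.7468, -0.695971, 1.55)–(-0.7468, -0.89, 1.55)  len=0.1940
  (v3,v7,v2) [-+-] → (-0.7468, 0.89, 1.55)–(-0.7468, 0.89, -1.21208)  len=2.7621
  (v6,v4,v2) [++-] → (-0.7468, 0.695971, -1.55)–(-0.7468, 0.89, -1.55)  len=0.1940
  (v2,v7,v6) [-++] → (-0.7468, 0.89, -1.21208)–(-0.7468, 0.89, -1.55)  len=0.3379

Chained into 1 loop(s):
  loop 1: 8 segments, perimeter = 9.7600
Total perimeter = 9.760

loops=1 perimeter=9.760


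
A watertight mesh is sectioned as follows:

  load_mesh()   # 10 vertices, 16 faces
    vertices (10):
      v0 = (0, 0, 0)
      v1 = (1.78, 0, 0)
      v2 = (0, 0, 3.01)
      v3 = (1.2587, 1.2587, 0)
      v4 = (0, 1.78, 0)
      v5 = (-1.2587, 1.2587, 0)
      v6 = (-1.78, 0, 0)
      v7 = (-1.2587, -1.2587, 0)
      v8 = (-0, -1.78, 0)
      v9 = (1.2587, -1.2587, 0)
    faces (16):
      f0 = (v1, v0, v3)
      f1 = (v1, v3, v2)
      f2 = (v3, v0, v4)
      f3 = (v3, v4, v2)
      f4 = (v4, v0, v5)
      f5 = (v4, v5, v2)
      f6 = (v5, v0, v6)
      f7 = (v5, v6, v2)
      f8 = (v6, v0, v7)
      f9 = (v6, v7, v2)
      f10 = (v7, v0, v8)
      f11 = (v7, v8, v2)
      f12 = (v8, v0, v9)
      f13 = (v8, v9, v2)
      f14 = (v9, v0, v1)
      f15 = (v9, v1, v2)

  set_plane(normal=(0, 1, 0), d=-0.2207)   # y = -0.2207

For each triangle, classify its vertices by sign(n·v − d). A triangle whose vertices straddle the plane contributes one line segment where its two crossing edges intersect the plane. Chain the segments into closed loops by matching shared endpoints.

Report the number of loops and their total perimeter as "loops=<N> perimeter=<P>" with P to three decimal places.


Straddling triangles (8 of 16):
  (v6,v0,v7) [++-] → (-0.2207, -0.2207, 0)–(-1.6886, -0.2207, 0)  len=1.4679
  (v6,v7,v2) [+-+] → (-1.6886, -0.2207, 0)–(-0.2207, -0.2207, 2.48223)  len=2.8838
  (v7,v0,v8) [-+-] → (-0.2207, -0.2207, 0)–(0, -0.2207, 0)  len=0.2207
  (v7,v8,v2) [--+] → (0, -0.2207, 2.63679)–(-0.2207, -0.2207, 2.48223)  len=0.2694
  (v8,v0,v9) [-+-] → (0, -0.2207, 0)–(0.2207, -0.2207, 0)  len=0.2207
  (v8,v9,v2) [--+] → (0.2207, -0.2207, 2.48223)–(0, -0.2207, 2.63679)  len=0.2694
  (v9,v0,v1) [-++] → (0.2207, -0.2207, 0)–(1.6886, -0.2207, 0)  len=1.4679
  (v9,v1,v2) [-++] → (1.6886, -0.2207, 0)–(0.2207, -0.2207, 2.48223)  len=2.8838

Chained into 1 loop(s):
  loop 1: 8 segments, perimeter = 9.6836
Total perimeter = 9.684

loops=1 perimeter=9.684


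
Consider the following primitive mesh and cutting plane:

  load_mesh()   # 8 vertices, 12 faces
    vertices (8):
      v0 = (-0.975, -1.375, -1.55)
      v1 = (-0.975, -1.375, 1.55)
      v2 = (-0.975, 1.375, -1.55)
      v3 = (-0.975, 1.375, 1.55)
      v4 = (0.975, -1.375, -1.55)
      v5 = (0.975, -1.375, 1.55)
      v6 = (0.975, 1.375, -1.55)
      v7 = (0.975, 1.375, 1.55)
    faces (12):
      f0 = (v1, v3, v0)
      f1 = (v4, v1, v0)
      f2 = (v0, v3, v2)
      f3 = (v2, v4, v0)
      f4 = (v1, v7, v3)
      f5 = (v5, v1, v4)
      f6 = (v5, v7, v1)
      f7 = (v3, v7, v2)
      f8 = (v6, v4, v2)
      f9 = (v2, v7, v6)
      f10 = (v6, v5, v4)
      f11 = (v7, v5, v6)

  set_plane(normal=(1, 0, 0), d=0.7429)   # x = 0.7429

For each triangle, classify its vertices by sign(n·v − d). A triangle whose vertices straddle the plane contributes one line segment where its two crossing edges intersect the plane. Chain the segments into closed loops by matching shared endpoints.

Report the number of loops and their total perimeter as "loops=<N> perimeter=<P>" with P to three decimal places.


loops=1 perimeter=11.700

Straddling triangles (8 of 12):
  (v4,v1,v0) [+--] → (0.7429, -1.375, -1.18102)–(0.7429, -1.375, -1.55)  len=0.3690
  (v2,v4,v0) [-+-] → (0.7429, -1.04768, -1.55)–(0.7429, -1.375, -1.55)  len=0.3273
  (v1,v7,v3) [-+-] → (0.7429, 1.04768, 1.55)–(0.7429, 1.375, 1.55)  len=0.3273
  (v5,v1,v4) [+-+] → (0.7429, -1.375, 1.55)–(0.7429, -1.375, -1.18102)  len=2.7310
  (v5,v7,v1) [++-] → (0.7429, 1.04768, 1.55)–(0.7429, -1.375, 1.55)  len=2.4227
  (v3,v7,v2) [-+-] → (0.7429, 1.375, 1.55)–(0.7429, 1.375, 1.18102)  len=0.3690
  (v6,v4,v2) [++-] → (0.7429, -1.04768, -1.55)–(0.7429, 1.375, -1.55)  len=2.4227
  (v2,v7,v6) [-++] → (0.7429, 1.375, 1.18102)–(0.7429, 1.375, -1.55)  len=2.7310

Chained into 1 loop(s):
  loop 1: 8 segments, perimeter = 11.7000
Total perimeter = 11.700


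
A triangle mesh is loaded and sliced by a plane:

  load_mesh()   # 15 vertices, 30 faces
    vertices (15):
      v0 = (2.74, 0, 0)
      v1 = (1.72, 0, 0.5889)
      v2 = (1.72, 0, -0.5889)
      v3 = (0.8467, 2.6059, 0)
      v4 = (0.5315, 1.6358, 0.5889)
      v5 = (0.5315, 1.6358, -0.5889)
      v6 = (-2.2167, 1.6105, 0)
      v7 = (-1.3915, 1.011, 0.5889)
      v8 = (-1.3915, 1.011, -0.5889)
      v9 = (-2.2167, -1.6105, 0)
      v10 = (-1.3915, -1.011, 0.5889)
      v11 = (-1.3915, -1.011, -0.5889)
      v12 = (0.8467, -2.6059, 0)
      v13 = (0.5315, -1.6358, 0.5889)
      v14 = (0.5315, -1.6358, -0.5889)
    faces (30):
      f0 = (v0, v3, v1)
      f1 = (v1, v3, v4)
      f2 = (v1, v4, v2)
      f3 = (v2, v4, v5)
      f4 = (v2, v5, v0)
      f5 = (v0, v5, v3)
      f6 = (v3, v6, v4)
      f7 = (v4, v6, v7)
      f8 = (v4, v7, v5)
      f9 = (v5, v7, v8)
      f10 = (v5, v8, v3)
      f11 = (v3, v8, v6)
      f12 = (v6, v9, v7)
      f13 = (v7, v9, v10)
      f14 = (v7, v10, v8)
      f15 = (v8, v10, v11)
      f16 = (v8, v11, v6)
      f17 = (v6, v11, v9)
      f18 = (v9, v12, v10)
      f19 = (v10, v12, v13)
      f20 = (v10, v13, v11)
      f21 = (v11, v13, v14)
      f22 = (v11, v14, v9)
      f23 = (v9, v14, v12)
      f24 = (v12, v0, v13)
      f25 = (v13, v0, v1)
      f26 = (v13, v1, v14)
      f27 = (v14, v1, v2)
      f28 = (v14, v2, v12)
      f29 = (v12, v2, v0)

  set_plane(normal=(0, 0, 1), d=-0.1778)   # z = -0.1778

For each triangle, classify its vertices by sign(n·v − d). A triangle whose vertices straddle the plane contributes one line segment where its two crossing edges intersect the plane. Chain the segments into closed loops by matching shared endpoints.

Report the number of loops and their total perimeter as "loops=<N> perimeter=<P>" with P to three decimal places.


Straddling triangles (20 of 30):
  (v1,v4,v2) [++-] → (1.30517, 0.570961, -0.1778)–(1.72, 0, -0.1778)  len=0.7058
  (v2,v4,v5) [-+-] → (1.30517, 0.570961, -0.1778)–(0.5315, 1.6358, -0.1778)  len=1.3162
  (v2,v5,v0) [--+] → (2.07321, 0.493879, -0.1778)–(2.43204, 0, -0.1778)  len=0.6105
  (v0,v5,v3) [+-+] → (2.07321, 0.493879, -0.1778)–(0.751535, 2.31301, -0.1778)  len=2.2486
  (v4,v7,v5) [++-] → (-0.139705, 1.41772, -0.1778)–(0.5315, 1.6358, -0.1778)  len=0.7057
  (v5,v7,v8) [-+-] → (-0.139705, 1.41772, -0.1778)–(-1.3915, 1.011, -0.1778)  len=1.3162
  (v5,v8,v3) [--+] → (0.170945, 2.12437, -0.1778)–(0.751535, 2.31301, -0.1778)  len=0.6105
  (v3,v8,v6) [+-+] → (0.170945, 2.12437, -0.1778)–(-1.96756, 1.4295, -0.1778)  len=2.2486
  (v7,v10,v8) [++-] → (-1.3915, 0.30524, -0.1778)–(-1.3915, 1.011, -0.1778)  len=0.7058
  (v8,v10,v11) [-+-] → (-1.3915, 0.30524, -0.1778)–(-1.3915, -1.011, -0.1778)  len=1.3162
  (v8,v11,v6) [--+] → (-1.96756, 0.81902, -0.1778)–(-1.96756, 1.4295, -0.1778)  len=0.6105
  (v6,v11,v9) [+-+] → (-1.96756, 0.81902, -0.1778)–(-1.96756, -1.4295, -0.1778)  len=2.2485
  (v10,v13,v11) [++-] → (-0.720295, -1.22908, -0.1778)–(-1.3915, -1.011, -0.1778)  len=0.7057
  (v11,v13,v14) [-+-] → (-0.720295, -1.22908, -0.1778)–(0.5315, -1.6358, -0.1778)  len=1.3162
  (v11,v14,v9) [--+] → (-1.38697, -1.61814, -0.1778)–(-1.96756, -1.4295, -0.1778)  len=0.6105
  (v9,v14,v12) [+-+] → (-1.38697, -1.61814, -0.1778)–(0.751535, -2.31301, -0.1778)  len=2.2486
  (v13,v1,v14) [++-] → (0.946335, -1.06484, -0.1778)–(0.5315, -1.6358, -0.1778)  len=0.7058
  (v14,v1,v2) [-+-] → (0.946335, -1.06484, -0.1778)–(1.72, 0, -0.1778)  len=1.3162
  (v14,v2,v12) [--+] → (1.11037, -1.81913, -0.1778)–(0.751535, -2.31301, -0.1778)  len=0.6105
  (v12,v2,v0) [+-+] → (1.11037, -1.81913, -0.1778)–(2.43204, 0, -0.1778)  len=2.2486

Chained into 2 loop(s):
  loop 1: 10 segments, perimeter = 10.1099
  loop 2: 10 segments, perimeter = 14.2951
Total perimeter = 24.405

loops=2 perimeter=24.405


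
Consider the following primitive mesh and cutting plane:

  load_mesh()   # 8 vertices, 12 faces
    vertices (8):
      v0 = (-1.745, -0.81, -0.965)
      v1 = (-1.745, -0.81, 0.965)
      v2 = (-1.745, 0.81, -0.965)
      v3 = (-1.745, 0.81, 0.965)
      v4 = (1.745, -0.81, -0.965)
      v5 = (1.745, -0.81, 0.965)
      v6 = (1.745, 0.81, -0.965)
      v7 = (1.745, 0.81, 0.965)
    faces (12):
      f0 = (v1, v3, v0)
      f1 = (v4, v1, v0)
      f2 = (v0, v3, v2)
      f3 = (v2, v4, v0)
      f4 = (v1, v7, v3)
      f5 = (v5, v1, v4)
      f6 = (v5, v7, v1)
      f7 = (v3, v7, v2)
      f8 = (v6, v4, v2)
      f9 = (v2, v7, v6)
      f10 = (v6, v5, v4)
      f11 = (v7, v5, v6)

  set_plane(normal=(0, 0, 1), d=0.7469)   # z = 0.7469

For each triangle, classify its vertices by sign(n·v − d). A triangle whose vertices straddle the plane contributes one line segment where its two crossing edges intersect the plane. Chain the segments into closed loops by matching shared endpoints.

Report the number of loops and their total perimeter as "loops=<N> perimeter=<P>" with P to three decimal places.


loops=1 perimeter=10.220

Straddling triangles (8 of 12):
  (v1,v3,v0) [++-] → (-1.745, 0.626932, 0.7469)–(-1.745, -0.81, 0.7469)  len=1.4369
  (v4,v1,v0) [-+-] → (-1.35061, -0.81, 0.7469)–(-1.745, -0.81, 0.7469)  len=0.3944
  (v0,v3,v2) [-+-] → (-1.745, 0.626932, 0.7469)–(-1.745, 0.81, 0.7469)  len=0.1831
  (v5,v1,v4) [++-] → (-1.35061, -0.81, 0.7469)–(1.745, -0.81, 0.7469)  len=3.0956
  (v3,v7,v2) [++-] → (1.35061, 0.81, 0.7469)–(-1.745, 0.81, 0.7469)  len=3.0956
  (v2,v7,v6) [-+-] → (1.35061, 0.81, 0.7469)–(1.745, 0.81, 0.7469)  len=0.3944
  (v6,v5,v4) [-+-] → (1.745, -0.626932, 0.7469)–(1.745, -0.81, 0.7469)  len=0.1831
  (v7,v5,v6) [++-] → (1.745, -0.626932, 0.7469)–(1.745, 0.81, 0.7469)  len=1.4369

Chained into 1 loop(s):
  loop 1: 8 segments, perimeter = 10.2200
Total perimeter = 10.220


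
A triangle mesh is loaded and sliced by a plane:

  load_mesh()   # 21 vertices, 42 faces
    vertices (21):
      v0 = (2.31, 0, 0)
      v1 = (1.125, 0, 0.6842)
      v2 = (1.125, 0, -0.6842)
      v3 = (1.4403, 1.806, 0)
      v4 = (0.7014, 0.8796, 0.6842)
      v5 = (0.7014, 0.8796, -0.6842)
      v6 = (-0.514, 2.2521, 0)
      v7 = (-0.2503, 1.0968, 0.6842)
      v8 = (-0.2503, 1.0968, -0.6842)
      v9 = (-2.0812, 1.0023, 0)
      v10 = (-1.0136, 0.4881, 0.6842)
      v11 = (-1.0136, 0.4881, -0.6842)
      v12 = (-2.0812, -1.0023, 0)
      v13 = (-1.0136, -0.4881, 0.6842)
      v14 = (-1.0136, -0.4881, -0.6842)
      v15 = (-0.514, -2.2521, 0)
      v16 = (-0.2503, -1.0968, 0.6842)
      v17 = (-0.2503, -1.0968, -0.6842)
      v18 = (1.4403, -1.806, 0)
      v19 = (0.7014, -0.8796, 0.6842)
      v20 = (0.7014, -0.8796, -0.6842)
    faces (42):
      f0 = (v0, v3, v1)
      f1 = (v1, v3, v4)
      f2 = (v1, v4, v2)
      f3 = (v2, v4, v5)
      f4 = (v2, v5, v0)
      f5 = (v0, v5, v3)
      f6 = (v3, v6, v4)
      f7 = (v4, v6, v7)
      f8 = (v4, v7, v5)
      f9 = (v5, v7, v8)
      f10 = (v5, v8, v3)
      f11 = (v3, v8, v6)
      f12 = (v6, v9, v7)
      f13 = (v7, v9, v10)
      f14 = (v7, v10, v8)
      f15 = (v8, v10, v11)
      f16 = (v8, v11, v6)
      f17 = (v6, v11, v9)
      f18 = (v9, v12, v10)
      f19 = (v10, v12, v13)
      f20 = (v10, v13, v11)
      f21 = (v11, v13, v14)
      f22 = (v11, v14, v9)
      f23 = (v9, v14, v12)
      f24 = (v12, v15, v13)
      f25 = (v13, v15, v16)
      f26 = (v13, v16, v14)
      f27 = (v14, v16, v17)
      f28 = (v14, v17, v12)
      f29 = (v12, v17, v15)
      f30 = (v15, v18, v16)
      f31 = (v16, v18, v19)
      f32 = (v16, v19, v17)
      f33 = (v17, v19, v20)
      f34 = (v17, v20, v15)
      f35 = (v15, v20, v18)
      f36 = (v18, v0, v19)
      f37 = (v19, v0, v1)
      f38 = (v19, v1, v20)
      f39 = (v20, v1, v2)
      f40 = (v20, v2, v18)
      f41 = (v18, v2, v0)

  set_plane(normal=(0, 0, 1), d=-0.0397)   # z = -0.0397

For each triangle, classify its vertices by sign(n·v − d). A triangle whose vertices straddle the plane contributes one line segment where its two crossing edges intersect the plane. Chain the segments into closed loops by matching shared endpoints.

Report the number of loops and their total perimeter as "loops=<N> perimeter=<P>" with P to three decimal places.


loops=2 perimeter=20.448

Straddling triangles (28 of 42):
  (v1,v4,v2) [++-] → (0.925489, 0.414281, -0.0397)–(1.125, 0, -0.0397)  len=0.4598
  (v2,v4,v5) [-+-] → (0.925489, 0.414281, -0.0397)–(0.7014, 0.8796, -0.0397)  len=0.5165
  (v2,v5,v0) [--+] → (2.21666, 0.0510379, -0.0397)–(2.24124, 0, -0.0397)  len=0.0566
  (v0,v5,v3) [+-+] → (2.21666, 0.0510379, -0.0397)–(1.39743, 1.75225, -0.0397)  len=1.8882
  (v4,v7,v5) [++-] → (0.253161, 0.981899, -0.0397)–(0.7014, 0.8796, -0.0397)  len=0.4598
  (v5,v7,v8) [-+-] → (0.253161, 0.981899, -0.0397)–(-0.2503, 1.0968, -0.0397)  len=0.5164
  (v5,v8,v3) [--+] → (1.3422, 1.76485, -0.0397)–(1.39743, 1.75225, -0.0397)  len=0.0566
  (v3,v8,v6) [+-+] → (1.3422, 1.76485, -0.0397)–(-0.498699, 2.18506, -0.0397)  len=1.8883
  (v7,v10,v8) [++-] → (-0.609805, 0.81011, -0.0397)–(-0.2503, 1.0968, -0.0397)  len=0.4598
  (v8,v10,v11) [-+-] → (-0.609805, 0.81011, -0.0397)–(-1.0136, 0.4881, -0.0397)  len=0.5165
  (v8,v11,v6) [--+] → (-0.542989, 2.14975, -0.0397)–(-0.498699, 2.18506, -0.0397)  len=0.0566
  (v6,v11,v9) [+-+] → (-0.542989, 2.14975, -0.0397)–(-2.01925, 0.972464, -0.0397)  len=1.8882
  (v10,v13,v11) [++-] → (-1.0136, 0.0283215, -0.0397)–(-1.0136, 0.4881, -0.0397)  len=0.4598
  (v11,v13,v14) [-+-] → (-1.0136, 0.0283215, -0.0397)–(-1.0136, -0.4881, -0.0397)  len=0.5164
  (v11,v14,v9) [--+] → (-2.01925, 0.915821, -0.0397)–(-2.01925, 0.972464, -0.0397)  len=0.0566
  (v9,v14,v12) [+-+] → (-2.01925, 0.915821, -0.0397)–(-2.01925, -0.972464, -0.0397)  len=1.8883
  (v13,v16,v14) [++-] → (-0.654095, -0.77479, -0.0397)–(-1.0136, -0.4881, -0.0397)  len=0.4598
  (v14,v16,v17) [-+-] → (-0.654095, -0.77479, -0.0397)–(-0.2503, -1.0968, -0.0397)  len=0.5165
  (v14,v17,v12) [--+] → (-1.97496, -1.00778, -0.0397)–(-2.01925, -0.972464, -0.0397)  len=0.0566
  (v12,v17,v15) [+-+] → (-1.97496, -1.00778, -0.0397)–(-0.498699, -2.18506, -0.0397)  len=1.8882
  (v16,v19,v17) [++-] → (0.197939, -0.994501, -0.0397)–(-0.2503, -1.0968, -0.0397)  len=0.4598
  (v17,v19,v20) [-+-] → (0.197939, -0.994501, -0.0397)–(0.7014, -0.8796, -0.0397)  len=0.5164
  (v17,v20,v15) [--+] → (-0.443478, -2.17246, -0.0397)–(-0.498699, -2.18506, -0.0397)  len=0.0566
  (v15,v20,v18) [+-+] → (-0.443478, -2.17246, -0.0397)–(1.39743, -1.75225, -0.0397)  len=1.8883
  (v19,v1,v20) [++-] → (0.900911, -0.465319, -0.0397)–(0.7014, -0.8796, -0.0397)  len=0.4598
  (v20,v1,v2) [-+-] → (0.900911, -0.465319, -0.0397)–(1.125, 0, -0.0397)  len=0.5165
  (v20,v2,v18) [--+] → (1.42201, -1.70121, -0.0397)–(1.39743, -1.75225, -0.0397)  len=0.0566
  (v18,v2,v0) [+-+] → (1.42201, -1.70121, -0.0397)–(2.24124, 0, -0.0397)  len=1.8882

Chained into 2 loop(s):
  loop 1: 14 segments, perimeter = 6.8337
  loop 2: 14 segments, perimeter = 13.6141
Total perimeter = 20.448
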